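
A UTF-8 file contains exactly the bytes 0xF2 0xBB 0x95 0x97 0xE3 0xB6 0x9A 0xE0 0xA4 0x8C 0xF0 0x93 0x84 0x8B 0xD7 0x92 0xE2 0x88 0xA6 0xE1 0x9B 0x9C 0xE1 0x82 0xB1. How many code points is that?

8

Byte at offset 0: 0xF2 = 11110010 → 4-byte char (#1). Advance 4.
Byte at offset 4: 0xE3 = 11100011 → 3-byte char (#2). Advance 3.
Byte at offset 7: 0xE0 = 11100000 → 3-byte char (#3). Advance 3.
Byte at offset 10: 0xF0 = 11110000 → 4-byte char (#4). Advance 4.
Byte at offset 14: 0xD7 = 11010111 → 2-byte char (#5). Advance 2.
Byte at offset 16: 0xE2 = 11100010 → 3-byte char (#6). Advance 3.
Byte at offset 19: 0xE1 = 11100001 → 3-byte char (#7). Advance 3.
Byte at offset 22: 0xE1 = 11100001 → 3-byte char (#8). Advance 3.
Reached end at offset 25 after 8 code points.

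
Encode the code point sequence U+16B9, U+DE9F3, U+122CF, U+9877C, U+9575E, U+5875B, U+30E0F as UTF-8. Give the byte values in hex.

U+16B9: 3-byte form → E1 9A B9.
U+DE9F3: 4-byte form → F3 9E A7 B3.
U+122CF: 4-byte form → F0 92 8B 8F.
U+9877C: 4-byte form → F2 98 9D BC.
U+9575E: 4-byte form → F2 95 9D 9E.
U+5875B: 4-byte form → F1 98 9D 9B.
U+30E0F: 4-byte form → F0 B0 B8 8F.
Concatenated (27 bytes): E1 9A B9 F3 9E A7 B3 F0 92 8B 8F F2 98 9D BC F2 95 9D 9E F1 98 9D 9B F0 B0 B8 8F.

E1 9A B9 F3 9E A7 B3 F0 92 8B 8F F2 98 9D BC F2 95 9D 9E F1 98 9D 9B F0 B0 B8 8F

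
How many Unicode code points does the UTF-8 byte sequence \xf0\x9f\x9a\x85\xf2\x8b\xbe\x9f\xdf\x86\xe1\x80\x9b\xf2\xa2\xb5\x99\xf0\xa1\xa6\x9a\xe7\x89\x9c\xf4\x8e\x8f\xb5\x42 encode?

9

Byte at offset 0: 0xF0 = 11110000 → 4-byte char (#1). Advance 4.
Byte at offset 4: 0xF2 = 11110010 → 4-byte char (#2). Advance 4.
Byte at offset 8: 0xDF = 11011111 → 2-byte char (#3). Advance 2.
Byte at offset 10: 0xE1 = 11100001 → 3-byte char (#4). Advance 3.
Byte at offset 13: 0xF2 = 11110010 → 4-byte char (#5). Advance 4.
Byte at offset 17: 0xF0 = 11110000 → 4-byte char (#6). Advance 4.
Byte at offset 21: 0xE7 = 11100111 → 3-byte char (#7). Advance 3.
Byte at offset 24: 0xF4 = 11110100 → 4-byte char (#8). Advance 4.
Byte at offset 28: 0x42 = 01000010 → 1-byte char (#9). Advance 1.
Reached end at offset 29 after 9 code points.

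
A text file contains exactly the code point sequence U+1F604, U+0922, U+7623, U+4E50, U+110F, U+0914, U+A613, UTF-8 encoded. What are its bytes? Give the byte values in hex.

U+1F604: 4-byte form → F0 9F 98 84.
U+0922: 3-byte form → E0 A4 A2.
U+7623: 3-byte form → E7 98 A3.
U+4E50: 3-byte form → E4 B9 90.
U+110F: 3-byte form → E1 84 8F.
U+0914: 3-byte form → E0 A4 94.
U+A613: 3-byte form → EA 98 93.
Concatenated (22 bytes): F0 9F 98 84 E0 A4 A2 E7 98 A3 E4 B9 90 E1 84 8F E0 A4 94 EA 98 93.

F0 9F 98 84 E0 A4 A2 E7 98 A3 E4 B9 90 E1 84 8F E0 A4 94 EA 98 93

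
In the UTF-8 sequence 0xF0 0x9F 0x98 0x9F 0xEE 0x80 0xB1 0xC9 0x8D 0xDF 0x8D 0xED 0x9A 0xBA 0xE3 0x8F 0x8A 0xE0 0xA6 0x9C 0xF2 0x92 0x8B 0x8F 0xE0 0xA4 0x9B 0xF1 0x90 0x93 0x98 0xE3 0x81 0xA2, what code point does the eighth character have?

Offset 0: leading byte 0xF0 = 11110000 → 4-byte char #1 = F0 9F 98 9F.
Offset 4: leading byte 0xEE = 11101110 → 3-byte char #2 = EE 80 B1.
Offset 7: leading byte 0xC9 = 11001001 → 2-byte char #3 = C9 8D.
Offset 9: leading byte 0xDF = 11011111 → 2-byte char #4 = DF 8D.
Offset 11: leading byte 0xED = 11101101 → 3-byte char #5 = ED 9A BA.
Offset 14: leading byte 0xE3 = 11100011 → 3-byte char #6 = E3 8F 8A.
Offset 17: leading byte 0xE0 = 11100000 → 3-byte char #7 = E0 A6 9C.
Offset 20: leading byte 0xF2 = 11110010 → 4-byte char #8 = F2 92 8B 8F.
Leading byte 0xF2 = 11110010 matches 11110xxx → 4-byte sequence.
Byte 1: 0xF2 = 11110010, payload 010 (3 bits).
Byte 2: 0x92 = 10010010 (10xxxxxx ✓), payload 010010.
Byte 3: 0x8B = 10001011 (10xxxxxx ✓), payload 001011.
Byte 4: 0x8F = 10001111 (10xxxxxx ✓), payload 001111.
Concatenate: 010010010001011001111 = 0x922CF (21 bits → U+922CF).

U+922CF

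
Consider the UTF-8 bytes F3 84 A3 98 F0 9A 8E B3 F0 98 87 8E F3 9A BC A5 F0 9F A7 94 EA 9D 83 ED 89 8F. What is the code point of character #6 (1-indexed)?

U+A743

Offset 0: leading byte 0xF3 = 11110011 → 4-byte char #1 = F3 84 A3 98.
Offset 4: leading byte 0xF0 = 11110000 → 4-byte char #2 = F0 9A 8E B3.
Offset 8: leading byte 0xF0 = 11110000 → 4-byte char #3 = F0 98 87 8E.
Offset 12: leading byte 0xF3 = 11110011 → 4-byte char #4 = F3 9A BC A5.
Offset 16: leading byte 0xF0 = 11110000 → 4-byte char #5 = F0 9F A7 94.
Offset 20: leading byte 0xEA = 11101010 → 3-byte char #6 = EA 9D 83.
Leading byte 0xEA = 11101010 matches 1110xxxx → 3-byte sequence.
Byte 1: 0xEA = 11101010, payload 1010 (4 bits).
Byte 2: 0x9D = 10011101 (10xxxxxx ✓), payload 011101.
Byte 3: 0x83 = 10000011 (10xxxxxx ✓), payload 000011.
Concatenate: 1010011101000011 = 0xA743 (16 bits → U+A743).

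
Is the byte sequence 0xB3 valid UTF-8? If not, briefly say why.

invalid (continuation byte with no leading byte)

Byte 0xB3 = 10110011 has the form 10xxxxxx — a continuation byte — but there is no preceding leading byte.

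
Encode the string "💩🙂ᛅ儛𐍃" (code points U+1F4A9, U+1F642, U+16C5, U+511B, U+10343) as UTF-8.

F0 9F 92 A9 F0 9F 99 82 E1 9B 85 E5 84 9B F0 90 8D 83

U+1F4A9: 4-byte form → F0 9F 92 A9.
U+1F642: 4-byte form → F0 9F 99 82.
U+16C5: 3-byte form → E1 9B 85.
U+511B: 3-byte form → E5 84 9B.
U+10343: 4-byte form → F0 90 8D 83.
Concatenated (18 bytes): F0 9F 92 A9 F0 9F 99 82 E1 9B 85 E5 84 9B F0 90 8D 83.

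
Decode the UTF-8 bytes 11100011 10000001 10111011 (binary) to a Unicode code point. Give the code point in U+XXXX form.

Leading byte 0xE3 = 11100011 matches 1110xxxx → 3-byte sequence.
Byte 1: 0xE3 = 11100011, payload 0011 (4 bits).
Byte 2: 0x81 = 10000001 (10xxxxxx ✓), payload 000001.
Byte 3: 0xBB = 10111011 (10xxxxxx ✓), payload 111011.
Concatenate: 0011000001111011 = 0x307B (16 bits → U+307B).

U+307B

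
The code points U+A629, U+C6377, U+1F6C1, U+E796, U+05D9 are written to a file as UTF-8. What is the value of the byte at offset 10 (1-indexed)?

1-indexed offset 10 is 0-indexed offset 9.
U+A629 → 3-byte form EA 98 A9 at offsets 0–2.
U+C6377 → 4-byte form F3 86 8D B7 at offsets 3–6.
U+1F6C1 → 4-byte form F0 9F 9B 81 at offsets 7–10.
Offset 9 falls in char 3's range; it's byte 3 of F0 9F 9B 81 = 0x9B.

0x9B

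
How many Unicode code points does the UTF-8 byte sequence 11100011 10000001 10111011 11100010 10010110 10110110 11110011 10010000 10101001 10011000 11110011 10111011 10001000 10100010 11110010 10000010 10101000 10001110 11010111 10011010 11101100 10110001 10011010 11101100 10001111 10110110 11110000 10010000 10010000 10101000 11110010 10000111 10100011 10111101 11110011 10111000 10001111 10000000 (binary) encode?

11

Byte at offset 0: 0xE3 = 11100011 → 3-byte char (#1). Advance 3.
Byte at offset 3: 0xE2 = 11100010 → 3-byte char (#2). Advance 3.
Byte at offset 6: 0xF3 = 11110011 → 4-byte char (#3). Advance 4.
Byte at offset 10: 0xF3 = 11110011 → 4-byte char (#4). Advance 4.
Byte at offset 14: 0xF2 = 11110010 → 4-byte char (#5). Advance 4.
Byte at offset 18: 0xD7 = 11010111 → 2-byte char (#6). Advance 2.
Byte at offset 20: 0xEC = 11101100 → 3-byte char (#7). Advance 3.
Byte at offset 23: 0xEC = 11101100 → 3-byte char (#8). Advance 3.
Byte at offset 26: 0xF0 = 11110000 → 4-byte char (#9). Advance 4.
Byte at offset 30: 0xF2 = 11110010 → 4-byte char (#10). Advance 4.
Byte at offset 34: 0xF3 = 11110011 → 4-byte char (#11). Advance 4.
Reached end at offset 38 after 11 code points.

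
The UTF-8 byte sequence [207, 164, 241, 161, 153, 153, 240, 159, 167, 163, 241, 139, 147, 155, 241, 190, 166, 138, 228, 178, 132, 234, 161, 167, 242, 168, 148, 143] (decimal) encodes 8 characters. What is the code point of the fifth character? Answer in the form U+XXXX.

Offset 0: leading byte 0xCF = 11001111 → 2-byte char #1 = CF A4.
Offset 2: leading byte 0xF1 = 11110001 → 4-byte char #2 = F1 A1 99 99.
Offset 6: leading byte 0xF0 = 11110000 → 4-byte char #3 = F0 9F A7 A3.
Offset 10: leading byte 0xF1 = 11110001 → 4-byte char #4 = F1 8B 93 9B.
Offset 14: leading byte 0xF1 = 11110001 → 4-byte char #5 = F1 BE A6 8A.
Leading byte 0xF1 = 11110001 matches 11110xxx → 4-byte sequence.
Byte 1: 0xF1 = 11110001, payload 001 (3 bits).
Byte 2: 0xBE = 10111110 (10xxxxxx ✓), payload 111110.
Byte 3: 0xA6 = 10100110 (10xxxxxx ✓), payload 100110.
Byte 4: 0x8A = 10001010 (10xxxxxx ✓), payload 001010.
Concatenate: 001111110100110001010 = 0x7E98A (21 bits → U+7E98A).

U+7E98A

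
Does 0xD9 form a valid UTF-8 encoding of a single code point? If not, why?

invalid (sequence truncated)

Leading byte 0xD9 = 11011001 → 2-byte form, but only 1 byte is present.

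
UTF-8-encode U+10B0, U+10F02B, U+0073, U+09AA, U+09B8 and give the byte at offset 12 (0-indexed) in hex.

U+10B0 → 3-byte form E1 82 B0 at offsets 0–2.
U+10F02B → 4-byte form F4 8F 80 AB at offsets 3–6.
U+0073 → 1-byte form 73 at offsets 7–7.
U+09AA → 3-byte form E0 A6 AA at offsets 8–10.
U+09B8 → 3-byte form E0 A6 B8 at offsets 11–13.
Offset 12 falls in char 5's range; it's byte 2 of E0 A6 B8 = 0xA6.

0xA6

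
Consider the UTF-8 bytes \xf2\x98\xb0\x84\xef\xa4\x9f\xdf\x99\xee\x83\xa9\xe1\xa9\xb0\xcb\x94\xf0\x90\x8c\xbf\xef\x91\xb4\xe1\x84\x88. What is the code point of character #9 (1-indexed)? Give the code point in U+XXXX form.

Offset 0: leading byte 0xF2 = 11110010 → 4-byte char #1 = F2 98 B0 84.
Offset 4: leading byte 0xEF = 11101111 → 3-byte char #2 = EF A4 9F.
Offset 7: leading byte 0xDF = 11011111 → 2-byte char #3 = DF 99.
Offset 9: leading byte 0xEE = 11101110 → 3-byte char #4 = EE 83 A9.
Offset 12: leading byte 0xE1 = 11100001 → 3-byte char #5 = E1 A9 B0.
Offset 15: leading byte 0xCB = 11001011 → 2-byte char #6 = CB 94.
Offset 17: leading byte 0xF0 = 11110000 → 4-byte char #7 = F0 90 8C BF.
Offset 21: leading byte 0xEF = 11101111 → 3-byte char #8 = EF 91 B4.
Offset 24: leading byte 0xE1 = 11100001 → 3-byte char #9 = E1 84 88.
Leading byte 0xE1 = 11100001 matches 1110xxxx → 3-byte sequence.
Byte 1: 0xE1 = 11100001, payload 0001 (4 bits).
Byte 2: 0x84 = 10000100 (10xxxxxx ✓), payload 000100.
Byte 3: 0x88 = 10001000 (10xxxxxx ✓), payload 001000.
Concatenate: 0001000100001000 = 0x1108 (16 bits → U+1108).

U+1108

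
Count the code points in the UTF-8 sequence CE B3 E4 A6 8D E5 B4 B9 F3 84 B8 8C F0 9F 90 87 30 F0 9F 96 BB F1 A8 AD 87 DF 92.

Byte at offset 0: 0xCE = 11001110 → 2-byte char (#1). Advance 2.
Byte at offset 2: 0xE4 = 11100100 → 3-byte char (#2). Advance 3.
Byte at offset 5: 0xE5 = 11100101 → 3-byte char (#3). Advance 3.
Byte at offset 8: 0xF3 = 11110011 → 4-byte char (#4). Advance 4.
Byte at offset 12: 0xF0 = 11110000 → 4-byte char (#5). Advance 4.
Byte at offset 16: 0x30 = 00110000 → 1-byte char (#6). Advance 1.
Byte at offset 17: 0xF0 = 11110000 → 4-byte char (#7). Advance 4.
Byte at offset 21: 0xF1 = 11110001 → 4-byte char (#8). Advance 4.
Byte at offset 25: 0xDF = 11011111 → 2-byte char (#9). Advance 2.
Reached end at offset 27 after 9 code points.

9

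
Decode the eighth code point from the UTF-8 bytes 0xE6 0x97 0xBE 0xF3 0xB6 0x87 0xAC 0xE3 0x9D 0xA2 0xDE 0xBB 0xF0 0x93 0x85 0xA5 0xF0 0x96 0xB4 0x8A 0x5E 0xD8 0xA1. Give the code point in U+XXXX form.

U+0621

Offset 0: leading byte 0xE6 = 11100110 → 3-byte char #1 = E6 97 BE.
Offset 3: leading byte 0xF3 = 11110011 → 4-byte char #2 = F3 B6 87 AC.
Offset 7: leading byte 0xE3 = 11100011 → 3-byte char #3 = E3 9D A2.
Offset 10: leading byte 0xDE = 11011110 → 2-byte char #4 = DE BB.
Offset 12: leading byte 0xF0 = 11110000 → 4-byte char #5 = F0 93 85 A5.
Offset 16: leading byte 0xF0 = 11110000 → 4-byte char #6 = F0 96 B4 8A.
Offset 20: leading byte 0x5E = 01011110 → 1-byte char #7 = 5E.
Offset 21: leading byte 0xD8 = 11011000 → 2-byte char #8 = D8 A1.
Leading byte 0xD8 = 11011000 matches 110xxxxx → 2-byte sequence.
Byte 1: 0xD8 = 11011000, payload 11000 (5 bits).
Byte 2: 0xA1 = 10100001 (10xxxxxx ✓), payload 100001.
Concatenate: 11000100001 = 0x621 (11 bits → U+0621).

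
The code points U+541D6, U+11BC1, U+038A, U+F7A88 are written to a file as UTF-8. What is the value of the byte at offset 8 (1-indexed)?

0x81

1-indexed offset 8 is 0-indexed offset 7.
U+541D6 → 4-byte form F1 94 87 96 at offsets 0–3.
U+11BC1 → 4-byte form F0 91 AF 81 at offsets 4–7.
Offset 7 falls in char 2's range; it's byte 4 of F0 91 AF 81 = 0x81.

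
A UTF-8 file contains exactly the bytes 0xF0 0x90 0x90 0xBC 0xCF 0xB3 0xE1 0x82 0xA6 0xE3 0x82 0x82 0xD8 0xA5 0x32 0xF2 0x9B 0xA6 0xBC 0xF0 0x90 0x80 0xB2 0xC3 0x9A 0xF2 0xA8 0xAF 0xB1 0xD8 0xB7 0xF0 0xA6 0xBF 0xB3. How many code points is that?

12

Byte at offset 0: 0xF0 = 11110000 → 4-byte char (#1). Advance 4.
Byte at offset 4: 0xCF = 11001111 → 2-byte char (#2). Advance 2.
Byte at offset 6: 0xE1 = 11100001 → 3-byte char (#3). Advance 3.
Byte at offset 9: 0xE3 = 11100011 → 3-byte char (#4). Advance 3.
Byte at offset 12: 0xD8 = 11011000 → 2-byte char (#5). Advance 2.
Byte at offset 14: 0x32 = 00110010 → 1-byte char (#6). Advance 1.
Byte at offset 15: 0xF2 = 11110010 → 4-byte char (#7). Advance 4.
Byte at offset 19: 0xF0 = 11110000 → 4-byte char (#8). Advance 4.
Byte at offset 23: 0xC3 = 11000011 → 2-byte char (#9). Advance 2.
Byte at offset 25: 0xF2 = 11110010 → 4-byte char (#10). Advance 4.
Byte at offset 29: 0xD8 = 11011000 → 2-byte char (#11). Advance 2.
Byte at offset 31: 0xF0 = 11110000 → 4-byte char (#12). Advance 4.
Reached end at offset 35 after 12 code points.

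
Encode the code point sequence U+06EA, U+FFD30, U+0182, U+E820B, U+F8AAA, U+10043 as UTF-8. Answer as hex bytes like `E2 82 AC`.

U+06EA: 2-byte form → DB AA.
U+FFD30: 4-byte form → F3 BF B4 B0.
U+0182: 2-byte form → C6 82.
U+E820B: 4-byte form → F3 A8 88 8B.
U+F8AAA: 4-byte form → F3 B8 AA AA.
U+10043: 4-byte form → F0 90 81 83.
Concatenated (20 bytes): DB AA F3 BF B4 B0 C6 82 F3 A8 88 8B F3 B8 AA AA F0 90 81 83.

DB AA F3 BF B4 B0 C6 82 F3 A8 88 8B F3 B8 AA AA F0 90 81 83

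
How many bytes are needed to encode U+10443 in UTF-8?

4

U+10443 = 0x10443. UTF-8 uses 1 byte below 0x80, 2 below 0x800, 3 below 0x10000, 4 up to 0x10FFFF. 0x10443 is in U+10000–U+10FFFF → 4 bytes.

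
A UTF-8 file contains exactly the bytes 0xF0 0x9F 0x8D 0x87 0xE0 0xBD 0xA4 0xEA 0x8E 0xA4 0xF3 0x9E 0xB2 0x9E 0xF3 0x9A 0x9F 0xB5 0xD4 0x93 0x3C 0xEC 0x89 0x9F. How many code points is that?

8

Byte at offset 0: 0xF0 = 11110000 → 4-byte char (#1). Advance 4.
Byte at offset 4: 0xE0 = 11100000 → 3-byte char (#2). Advance 3.
Byte at offset 7: 0xEA = 11101010 → 3-byte char (#3). Advance 3.
Byte at offset 10: 0xF3 = 11110011 → 4-byte char (#4). Advance 4.
Byte at offset 14: 0xF3 = 11110011 → 4-byte char (#5). Advance 4.
Byte at offset 18: 0xD4 = 11010100 → 2-byte char (#6). Advance 2.
Byte at offset 20: 0x3C = 00111100 → 1-byte char (#7). Advance 1.
Byte at offset 21: 0xEC = 11101100 → 3-byte char (#8). Advance 3.
Reached end at offset 24 after 8 code points.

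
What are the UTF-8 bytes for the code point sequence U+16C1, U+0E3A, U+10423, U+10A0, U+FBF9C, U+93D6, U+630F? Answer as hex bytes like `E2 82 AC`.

U+16C1: 3-byte form → E1 9B 81.
U+0E3A: 3-byte form → E0 B8 BA.
U+10423: 4-byte form → F0 90 90 A3.
U+10A0: 3-byte form → E1 82 A0.
U+FBF9C: 4-byte form → F3 BB BE 9C.
U+93D6: 3-byte form → E9 8F 96.
U+630F: 3-byte form → E6 8C 8F.
Concatenated (23 bytes): E1 9B 81 E0 B8 BA F0 90 90 A3 E1 82 A0 F3 BB BE 9C E9 8F 96 E6 8C 8F.

E1 9B 81 E0 B8 BA F0 90 90 A3 E1 82 A0 F3 BB BE 9C E9 8F 96 E6 8C 8F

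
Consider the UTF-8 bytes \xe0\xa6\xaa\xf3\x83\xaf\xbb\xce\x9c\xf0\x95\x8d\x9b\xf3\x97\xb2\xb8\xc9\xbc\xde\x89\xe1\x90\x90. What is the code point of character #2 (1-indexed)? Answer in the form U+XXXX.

U+C3BFB

Offset 0: leading byte 0xE0 = 11100000 → 3-byte char #1 = E0 A6 AA.
Offset 3: leading byte 0xF3 = 11110011 → 4-byte char #2 = F3 83 AF BB.
Leading byte 0xF3 = 11110011 matches 11110xxx → 4-byte sequence.
Byte 1: 0xF3 = 11110011, payload 011 (3 bits).
Byte 2: 0x83 = 10000011 (10xxxxxx ✓), payload 000011.
Byte 3: 0xAF = 10101111 (10xxxxxx ✓), payload 101111.
Byte 4: 0xBB = 10111011 (10xxxxxx ✓), payload 111011.
Concatenate: 011000011101111111011 = 0xC3BFB (21 bits → U+C3BFB).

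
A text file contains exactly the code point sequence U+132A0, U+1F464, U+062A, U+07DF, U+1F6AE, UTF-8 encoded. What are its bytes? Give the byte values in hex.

F0 93 8A A0 F0 9F 91 A4 D8 AA DF 9F F0 9F 9A AE

U+132A0: 4-byte form → F0 93 8A A0.
U+1F464: 4-byte form → F0 9F 91 A4.
U+062A: 2-byte form → D8 AA.
U+07DF: 2-byte form → DF 9F.
U+1F6AE: 4-byte form → F0 9F 9A AE.
Concatenated (16 bytes): F0 93 8A A0 F0 9F 91 A4 D8 AA DF 9F F0 9F 9A AE.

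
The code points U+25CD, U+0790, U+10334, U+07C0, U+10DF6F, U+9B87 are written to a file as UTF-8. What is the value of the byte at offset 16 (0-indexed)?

U+25CD → 3-byte form E2 97 8D at offsets 0–2.
U+0790 → 2-byte form DE 90 at offsets 3–4.
U+10334 → 4-byte form F0 90 8C B4 at offsets 5–8.
U+07C0 → 2-byte form DF 80 at offsets 9–10.
U+10DF6F → 4-byte form F4 8D BD AF at offsets 11–14.
U+9B87 → 3-byte form E9 AE 87 at offsets 15–17.
Offset 16 falls in char 6's range; it's byte 2 of E9 AE 87 = 0xAE.

0xAE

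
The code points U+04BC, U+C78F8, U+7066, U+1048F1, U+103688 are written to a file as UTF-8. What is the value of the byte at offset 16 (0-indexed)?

0x88

U+04BC → 2-byte form D2 BC at offsets 0–1.
U+C78F8 → 4-byte form F3 87 A3 B8 at offsets 2–5.
U+7066 → 3-byte form E7 81 A6 at offsets 6–8.
U+1048F1 → 4-byte form F4 84 A3 B1 at offsets 9–12.
U+103688 → 4-byte form F4 83 9A 88 at offsets 13–16.
Offset 16 falls in char 5's range; it's byte 4 of F4 83 9A 88 = 0x88.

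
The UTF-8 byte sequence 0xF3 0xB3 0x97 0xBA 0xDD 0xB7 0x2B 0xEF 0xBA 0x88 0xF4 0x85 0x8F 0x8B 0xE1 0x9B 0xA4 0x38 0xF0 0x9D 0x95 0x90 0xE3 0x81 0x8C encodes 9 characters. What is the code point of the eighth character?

U+1D550

Offset 0: leading byte 0xF3 = 11110011 → 4-byte char #1 = F3 B3 97 BA.
Offset 4: leading byte 0xDD = 11011101 → 2-byte char #2 = DD B7.
Offset 6: leading byte 0x2B = 00101011 → 1-byte char #3 = 2B.
Offset 7: leading byte 0xEF = 11101111 → 3-byte char #4 = EF BA 88.
Offset 10: leading byte 0xF4 = 11110100 → 4-byte char #5 = F4 85 8F 8B.
Offset 14: leading byte 0xE1 = 11100001 → 3-byte char #6 = E1 9B A4.
Offset 17: leading byte 0x38 = 00111000 → 1-byte char #7 = 38.
Offset 18: leading byte 0xF0 = 11110000 → 4-byte char #8 = F0 9D 95 90.
Leading byte 0xF0 = 11110000 matches 11110xxx → 4-byte sequence.
Byte 1: 0xF0 = 11110000, payload 000 (3 bits).
Byte 2: 0x9D = 10011101 (10xxxxxx ✓), payload 011101.
Byte 3: 0x95 = 10010101 (10xxxxxx ✓), payload 010101.
Byte 4: 0x90 = 10010000 (10xxxxxx ✓), payload 010000.
Concatenate: 000011101010101010000 = 0x1D550 (21 bits → U+1D550).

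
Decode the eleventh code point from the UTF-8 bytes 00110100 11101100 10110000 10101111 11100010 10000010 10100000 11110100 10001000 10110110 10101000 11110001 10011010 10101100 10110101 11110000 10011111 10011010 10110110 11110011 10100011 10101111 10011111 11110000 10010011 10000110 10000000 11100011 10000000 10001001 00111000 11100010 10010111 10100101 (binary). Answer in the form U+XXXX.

Offset 0: leading byte 0x34 = 00110100 → 1-byte char #1 = 34.
Offset 1: leading byte 0xEC = 11101100 → 3-byte char #2 = EC B0 AF.
Offset 4: leading byte 0xE2 = 11100010 → 3-byte char #3 = E2 82 A0.
Offset 7: leading byte 0xF4 = 11110100 → 4-byte char #4 = F4 88 B6 A8.
Offset 11: leading byte 0xF1 = 11110001 → 4-byte char #5 = F1 9A AC B5.
Offset 15: leading byte 0xF0 = 11110000 → 4-byte char #6 = F0 9F 9A B6.
Offset 19: leading byte 0xF3 = 11110011 → 4-byte char #7 = F3 A3 AF 9F.
Offset 23: leading byte 0xF0 = 11110000 → 4-byte char #8 = F0 93 86 80.
Offset 27: leading byte 0xE3 = 11100011 → 3-byte char #9 = E3 80 89.
Offset 30: leading byte 0x38 = 00111000 → 1-byte char #10 = 38.
Offset 31: leading byte 0xE2 = 11100010 → 3-byte char #11 = E2 97 A5.
Leading byte 0xE2 = 11100010 matches 1110xxxx → 3-byte sequence.
Byte 1: 0xE2 = 11100010, payload 0010 (4 bits).
Byte 2: 0x97 = 10010111 (10xxxxxx ✓), payload 010111.
Byte 3: 0xA5 = 10100101 (10xxxxxx ✓), payload 100101.
Concatenate: 0010010111100101 = 0x25E5 (16 bits → U+25E5).

U+25E5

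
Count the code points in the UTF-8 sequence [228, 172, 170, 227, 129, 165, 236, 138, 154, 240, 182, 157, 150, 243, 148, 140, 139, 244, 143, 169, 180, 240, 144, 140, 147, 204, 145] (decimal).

8

Byte at offset 0: 0xE4 = 11100100 → 3-byte char (#1). Advance 3.
Byte at offset 3: 0xE3 = 11100011 → 3-byte char (#2). Advance 3.
Byte at offset 6: 0xEC = 11101100 → 3-byte char (#3). Advance 3.
Byte at offset 9: 0xF0 = 11110000 → 4-byte char (#4). Advance 4.
Byte at offset 13: 0xF3 = 11110011 → 4-byte char (#5). Advance 4.
Byte at offset 17: 0xF4 = 11110100 → 4-byte char (#6). Advance 4.
Byte at offset 21: 0xF0 = 11110000 → 4-byte char (#7). Advance 4.
Byte at offset 25: 0xCC = 11001100 → 2-byte char (#8). Advance 2.
Reached end at offset 27 after 8 code points.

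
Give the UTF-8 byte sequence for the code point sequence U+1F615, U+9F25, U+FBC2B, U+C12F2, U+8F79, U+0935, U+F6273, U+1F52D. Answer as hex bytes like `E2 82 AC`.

F0 9F 98 95 E9 BC A5 F3 BB B0 AB F3 81 8B B2 E8 BD B9 E0 A4 B5 F3 B6 89 B3 F0 9F 94 AD

U+1F615: 4-byte form → F0 9F 98 95.
U+9F25: 3-byte form → E9 BC A5.
U+FBC2B: 4-byte form → F3 BB B0 AB.
U+C12F2: 4-byte form → F3 81 8B B2.
U+8F79: 3-byte form → E8 BD B9.
U+0935: 3-byte form → E0 A4 B5.
U+F6273: 4-byte form → F3 B6 89 B3.
U+1F52D: 4-byte form → F0 9F 94 AD.
Concatenated (29 bytes): F0 9F 98 95 E9 BC A5 F3 BB B0 AB F3 81 8B B2 E8 BD B9 E0 A4 B5 F3 B6 89 B3 F0 9F 94 AD.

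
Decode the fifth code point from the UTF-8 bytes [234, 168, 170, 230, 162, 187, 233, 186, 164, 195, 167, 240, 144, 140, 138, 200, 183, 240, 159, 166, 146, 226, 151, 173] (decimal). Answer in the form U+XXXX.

Offset 0: leading byte 0xEA = 11101010 → 3-byte char #1 = EA A8 AA.
Offset 3: leading byte 0xE6 = 11100110 → 3-byte char #2 = E6 A2 BB.
Offset 6: leading byte 0xE9 = 11101001 → 3-byte char #3 = E9 BA A4.
Offset 9: leading byte 0xC3 = 11000011 → 2-byte char #4 = C3 A7.
Offset 11: leading byte 0xF0 = 11110000 → 4-byte char #5 = F0 90 8C 8A.
Leading byte 0xF0 = 11110000 matches 11110xxx → 4-byte sequence.
Byte 1: 0xF0 = 11110000, payload 000 (3 bits).
Byte 2: 0x90 = 10010000 (10xxxxxx ✓), payload 010000.
Byte 3: 0x8C = 10001100 (10xxxxxx ✓), payload 001100.
Byte 4: 0x8A = 10001010 (10xxxxxx ✓), payload 001010.
Concatenate: 000010000001100001010 = 0x1030A (21 bits → U+1030A).

U+1030A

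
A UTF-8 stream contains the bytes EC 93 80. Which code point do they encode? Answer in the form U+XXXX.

U+C4C0

Leading byte 0xEC = 11101100 matches 1110xxxx → 3-byte sequence.
Byte 1: 0xEC = 11101100, payload 1100 (4 bits).
Byte 2: 0x93 = 10010011 (10xxxxxx ✓), payload 010011.
Byte 3: 0x80 = 10000000 (10xxxxxx ✓), payload 000000.
Concatenate: 1100010011000000 = 0xC4C0 (16 bits → U+C4C0).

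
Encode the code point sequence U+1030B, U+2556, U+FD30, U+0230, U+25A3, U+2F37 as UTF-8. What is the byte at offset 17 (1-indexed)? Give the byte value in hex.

0xBC

1-indexed offset 17 is 0-indexed offset 16.
U+1030B → 4-byte form F0 90 8C 8B at offsets 0–3.
U+2556 → 3-byte form E2 95 96 at offsets 4–6.
U+FD30 → 3-byte form EF B4 B0 at offsets 7–9.
U+0230 → 2-byte form C8 B0 at offsets 10–11.
U+25A3 → 3-byte form E2 96 A3 at offsets 12–14.
U+2F37 → 3-byte form E2 BC B7 at offsets 15–17.
Offset 16 falls in char 6's range; it's byte 2 of E2 BC B7 = 0xBC.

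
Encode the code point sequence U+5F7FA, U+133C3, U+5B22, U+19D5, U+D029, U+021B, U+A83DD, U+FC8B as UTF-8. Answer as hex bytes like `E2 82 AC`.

U+5F7FA: 4-byte form → F1 9F 9F BA.
U+133C3: 4-byte form → F0 93 8F 83.
U+5B22: 3-byte form → E5 AC A2.
U+19D5: 3-byte form → E1 A7 95.
U+D029: 3-byte form → ED 80 A9.
U+021B: 2-byte form → C8 9B.
U+A83DD: 4-byte form → F2 A8 8F 9D.
U+FC8B: 3-byte form → EF B2 8B.
Concatenated (26 bytes): F1 9F 9F BA F0 93 8F 83 E5 AC A2 E1 A7 95 ED 80 A9 C8 9B F2 A8 8F 9D EF B2 8B.

F1 9F 9F BA F0 93 8F 83 E5 AC A2 E1 A7 95 ED 80 A9 C8 9B F2 A8 8F 9D EF B2 8B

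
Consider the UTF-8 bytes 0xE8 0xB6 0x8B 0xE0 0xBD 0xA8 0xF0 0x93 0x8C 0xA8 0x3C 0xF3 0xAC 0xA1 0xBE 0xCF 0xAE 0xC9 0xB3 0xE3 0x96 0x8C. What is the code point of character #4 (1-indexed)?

U+003C

Offset 0: leading byte 0xE8 = 11101000 → 3-byte char #1 = E8 B6 8B.
Offset 3: leading byte 0xE0 = 11100000 → 3-byte char #2 = E0 BD A8.
Offset 6: leading byte 0xF0 = 11110000 → 4-byte char #3 = F0 93 8C A8.
Offset 10: leading byte 0x3C = 00111100 → 1-byte char #4 = 3C.
Leading byte 0x3C = 00111100 matches 0xxxxxxx → 1-byte sequence.
Byte 1: 0x3C = 00111100, payload 0111100 (7 bits).
Concatenate: 0111100 = 0x3C (7 bits → U+003C).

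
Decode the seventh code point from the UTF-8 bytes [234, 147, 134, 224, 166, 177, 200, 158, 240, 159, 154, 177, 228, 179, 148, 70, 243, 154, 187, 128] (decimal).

U+DAEC0

Offset 0: leading byte 0xEA = 11101010 → 3-byte char #1 = EA 93 86.
Offset 3: leading byte 0xE0 = 11100000 → 3-byte char #2 = E0 A6 B1.
Offset 6: leading byte 0xC8 = 11001000 → 2-byte char #3 = C8 9E.
Offset 8: leading byte 0xF0 = 11110000 → 4-byte char #4 = F0 9F 9A B1.
Offset 12: leading byte 0xE4 = 11100100 → 3-byte char #5 = E4 B3 94.
Offset 15: leading byte 0x46 = 01000110 → 1-byte char #6 = 46.
Offset 16: leading byte 0xF3 = 11110011 → 4-byte char #7 = F3 9A BB 80.
Leading byte 0xF3 = 11110011 matches 11110xxx → 4-byte sequence.
Byte 1: 0xF3 = 11110011, payload 011 (3 bits).
Byte 2: 0x9A = 10011010 (10xxxxxx ✓), payload 011010.
Byte 3: 0xBB = 10111011 (10xxxxxx ✓), payload 111011.
Byte 4: 0x80 = 10000000 (10xxxxxx ✓), payload 000000.
Concatenate: 011011010111011000000 = 0xDAEC0 (21 bits → U+DAEC0).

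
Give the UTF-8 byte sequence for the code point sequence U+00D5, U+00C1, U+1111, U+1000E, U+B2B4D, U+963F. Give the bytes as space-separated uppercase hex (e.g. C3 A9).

C3 95 C3 81 E1 84 91 F0 90 80 8E F2 B2 AD 8D E9 98 BF

U+00D5: 2-byte form → C3 95.
U+00C1: 2-byte form → C3 81.
U+1111: 3-byte form → E1 84 91.
U+1000E: 4-byte form → F0 90 80 8E.
U+B2B4D: 4-byte form → F2 B2 AD 8D.
U+963F: 3-byte form → E9 98 BF.
Concatenated (18 bytes): C3 95 C3 81 E1 84 91 F0 90 80 8E F2 B2 AD 8D E9 98 BF.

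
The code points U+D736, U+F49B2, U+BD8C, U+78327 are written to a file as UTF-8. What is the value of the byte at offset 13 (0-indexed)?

0xA7

U+D736 → 3-byte form ED 9C B6 at offsets 0–2.
U+F49B2 → 4-byte form F3 B4 A6 B2 at offsets 3–6.
U+BD8C → 3-byte form EB B6 8C at offsets 7–9.
U+78327 → 4-byte form F1 B8 8C A7 at offsets 10–13.
Offset 13 falls in char 4's range; it's byte 4 of F1 B8 8C A7 = 0xA7.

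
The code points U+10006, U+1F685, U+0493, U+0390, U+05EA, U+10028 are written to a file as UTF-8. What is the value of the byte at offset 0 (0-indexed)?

U+10006 → 4-byte form F0 90 80 86 at offsets 0–3.
Offset 0 falls in char 1's range; it's byte 1 of F0 90 80 86 = 0xF0.

0xF0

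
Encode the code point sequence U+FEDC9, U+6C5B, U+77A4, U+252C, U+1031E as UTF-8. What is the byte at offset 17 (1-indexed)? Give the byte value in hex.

1-indexed offset 17 is 0-indexed offset 16.
U+FEDC9 → 4-byte form F3 BE B7 89 at offsets 0–3.
U+6C5B → 3-byte form E6 B1 9B at offsets 4–6.
U+77A4 → 3-byte form E7 9E A4 at offsets 7–9.
U+252C → 3-byte form E2 94 AC at offsets 10–12.
U+1031E → 4-byte form F0 90 8C 9E at offsets 13–16.
Offset 16 falls in char 5's range; it's byte 4 of F0 90 8C 9E = 0x9E.

0x9E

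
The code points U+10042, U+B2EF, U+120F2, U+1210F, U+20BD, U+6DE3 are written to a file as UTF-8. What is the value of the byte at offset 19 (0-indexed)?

U+10042 → 4-byte form F0 90 81 82 at offsets 0–3.
U+B2EF → 3-byte form EB 8B AF at offsets 4–6.
U+120F2 → 4-byte form F0 92 83 B2 at offsets 7–10.
U+1210F → 4-byte form F0 92 84 8F at offsets 11–14.
U+20BD → 3-byte form E2 82 BD at offsets 15–17.
U+6DE3 → 3-byte form E6 B7 A3 at offsets 18–20.
Offset 19 falls in char 6's range; it's byte 2 of E6 B7 A3 = 0xB7.

0xB7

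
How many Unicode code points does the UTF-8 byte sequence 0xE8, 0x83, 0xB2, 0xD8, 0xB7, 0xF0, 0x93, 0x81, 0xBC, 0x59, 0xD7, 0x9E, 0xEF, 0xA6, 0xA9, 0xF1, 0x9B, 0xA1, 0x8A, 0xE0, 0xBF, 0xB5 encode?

Byte at offset 0: 0xE8 = 11101000 → 3-byte char (#1). Advance 3.
Byte at offset 3: 0xD8 = 11011000 → 2-byte char (#2). Advance 2.
Byte at offset 5: 0xF0 = 11110000 → 4-byte char (#3). Advance 4.
Byte at offset 9: 0x59 = 01011001 → 1-byte char (#4). Advance 1.
Byte at offset 10: 0xD7 = 11010111 → 2-byte char (#5). Advance 2.
Byte at offset 12: 0xEF = 11101111 → 3-byte char (#6). Advance 3.
Byte at offset 15: 0xF1 = 11110001 → 4-byte char (#7). Advance 4.
Byte at offset 19: 0xE0 = 11100000 → 3-byte char (#8). Advance 3.
Reached end at offset 22 after 8 code points.

8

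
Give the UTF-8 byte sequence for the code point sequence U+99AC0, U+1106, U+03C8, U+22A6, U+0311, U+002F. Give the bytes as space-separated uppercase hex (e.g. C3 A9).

U+99AC0: 4-byte form → F2 99 AB 80.
U+1106: 3-byte form → E1 84 86.
U+03C8: 2-byte form → CF 88.
U+22A6: 3-byte form → E2 8A A6.
U+0311: 2-byte form → CC 91.
U+002F: 1-byte form → 2F.
Concatenated (15 bytes): F2 99 AB 80 E1 84 86 CF 88 E2 8A A6 CC 91 2F.

F2 99 AB 80 E1 84 86 CF 88 E2 8A A6 CC 91 2F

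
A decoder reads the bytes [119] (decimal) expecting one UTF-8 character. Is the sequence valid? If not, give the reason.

Leading byte 0x77 = 01110111 → 1-byte form.

valid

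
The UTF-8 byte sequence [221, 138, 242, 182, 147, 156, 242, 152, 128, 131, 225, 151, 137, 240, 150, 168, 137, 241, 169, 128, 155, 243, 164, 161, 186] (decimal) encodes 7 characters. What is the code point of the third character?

Offset 0: leading byte 0xDD = 11011101 → 2-byte char #1 = DD 8A.
Offset 2: leading byte 0xF2 = 11110010 → 4-byte char #2 = F2 B6 93 9C.
Offset 6: leading byte 0xF2 = 11110010 → 4-byte char #3 = F2 98 80 83.
Leading byte 0xF2 = 11110010 matches 11110xxx → 4-byte sequence.
Byte 1: 0xF2 = 11110010, payload 010 (3 bits).
Byte 2: 0x98 = 10011000 (10xxxxxx ✓), payload 011000.
Byte 3: 0x80 = 10000000 (10xxxxxx ✓), payload 000000.
Byte 4: 0x83 = 10000011 (10xxxxxx ✓), payload 000011.
Concatenate: 010011000000000000011 = 0x98003 (21 bits → U+98003).

U+98003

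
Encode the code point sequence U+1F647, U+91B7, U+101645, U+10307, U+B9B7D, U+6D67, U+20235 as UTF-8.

U+1F647: 4-byte form → F0 9F 99 87.
U+91B7: 3-byte form → E9 86 B7.
U+101645: 4-byte form → F4 81 99 85.
U+10307: 4-byte form → F0 90 8C 87.
U+B9B7D: 4-byte form → F2 B9 AD BD.
U+6D67: 3-byte form → E6 B5 A7.
U+20235: 4-byte form → F0 A0 88 B5.
Concatenated (26 bytes): F0 9F 99 87 E9 86 B7 F4 81 99 85 F0 90 8C 87 F2 B9 AD BD E6 B5 A7 F0 A0 88 B5.

F0 9F 99 87 E9 86 B7 F4 81 99 85 F0 90 8C 87 F2 B9 AD BD E6 B5 A7 F0 A0 88 B5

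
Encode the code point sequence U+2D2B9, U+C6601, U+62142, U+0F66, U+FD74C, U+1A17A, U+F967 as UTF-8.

U+2D2B9: 4-byte form → F0 AD 8A B9.
U+C6601: 4-byte form → F3 86 98 81.
U+62142: 4-byte form → F1 A2 85 82.
U+0F66: 3-byte form → E0 BD A6.
U+FD74C: 4-byte form → F3 BD 9D 8C.
U+1A17A: 4-byte form → F0 9A 85 BA.
U+F967: 3-byte form → EF A5 A7.
Concatenated (26 bytes): F0 AD 8A B9 F3 86 98 81 F1 A2 85 82 E0 BD A6 F3 BD 9D 8C F0 9A 85 BA EF A5 A7.

F0 AD 8A B9 F3 86 98 81 F1 A2 85 82 E0 BD A6 F3 BD 9D 8C F0 9A 85 BA EF A5 A7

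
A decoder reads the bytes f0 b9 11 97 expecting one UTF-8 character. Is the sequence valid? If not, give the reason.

Leading byte 0xF0 = 11110000 → 4-byte form.
Byte 3 is 0x11 = 00010001, which is not 10xxxxxx — expected a continuation byte.

invalid (non-continuation byte where continuation expected)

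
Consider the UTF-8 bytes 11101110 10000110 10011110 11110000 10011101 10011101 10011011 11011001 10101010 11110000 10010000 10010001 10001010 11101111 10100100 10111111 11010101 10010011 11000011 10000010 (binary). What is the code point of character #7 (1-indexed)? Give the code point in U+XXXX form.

U+00C2

Offset 0: leading byte 0xEE = 11101110 → 3-byte char #1 = EE 86 9E.
Offset 3: leading byte 0xF0 = 11110000 → 4-byte char #2 = F0 9D 9D 9B.
Offset 7: leading byte 0xD9 = 11011001 → 2-byte char #3 = D9 AA.
Offset 9: leading byte 0xF0 = 11110000 → 4-byte char #4 = F0 90 91 8A.
Offset 13: leading byte 0xEF = 11101111 → 3-byte char #5 = EF A4 BF.
Offset 16: leading byte 0xD5 = 11010101 → 2-byte char #6 = D5 93.
Offset 18: leading byte 0xC3 = 11000011 → 2-byte char #7 = C3 82.
Leading byte 0xC3 = 11000011 matches 110xxxxx → 2-byte sequence.
Byte 1: 0xC3 = 11000011, payload 00011 (5 bits).
Byte 2: 0x82 = 10000010 (10xxxxxx ✓), payload 000010.
Concatenate: 00011000010 = 0xC2 (11 bits → U+00C2).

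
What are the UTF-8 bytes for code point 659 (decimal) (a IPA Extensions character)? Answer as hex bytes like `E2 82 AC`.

CA 93

U+0293 = 0x293 = 659 decimal. In range U+0080–U+07FF → 2-byte form: 110xxxxx 10xxxxxx.
Binary (11 bits): 01010010011.
Split 5+6: 01010 | 010011.
Byte 1: 11001010 = 0xCA.
Byte 2: 10010011 = 0x93.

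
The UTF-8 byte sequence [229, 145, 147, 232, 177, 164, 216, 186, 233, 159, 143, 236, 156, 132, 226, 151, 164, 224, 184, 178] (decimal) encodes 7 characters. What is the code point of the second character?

Offset 0: leading byte 0xE5 = 11100101 → 3-byte char #1 = E5 91 93.
Offset 3: leading byte 0xE8 = 11101000 → 3-byte char #2 = E8 B1 A4.
Leading byte 0xE8 = 11101000 matches 1110xxxx → 3-byte sequence.
Byte 1: 0xE8 = 11101000, payload 1000 (4 bits).
Byte 2: 0xB1 = 10110001 (10xxxxxx ✓), payload 110001.
Byte 3: 0xA4 = 10100100 (10xxxxxx ✓), payload 100100.
Concatenate: 1000110001100100 = 0x8C64 (16 bits → U+8C64).

U+8C64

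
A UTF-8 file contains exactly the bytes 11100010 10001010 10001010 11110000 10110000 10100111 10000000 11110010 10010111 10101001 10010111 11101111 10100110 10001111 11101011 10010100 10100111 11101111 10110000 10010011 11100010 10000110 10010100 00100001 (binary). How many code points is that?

Byte at offset 0: 0xE2 = 11100010 → 3-byte char (#1). Advance 3.
Byte at offset 3: 0xF0 = 11110000 → 4-byte char (#2). Advance 4.
Byte at offset 7: 0xF2 = 11110010 → 4-byte char (#3). Advance 4.
Byte at offset 11: 0xEF = 11101111 → 3-byte char (#4). Advance 3.
Byte at offset 14: 0xEB = 11101011 → 3-byte char (#5). Advance 3.
Byte at offset 17: 0xEF = 11101111 → 3-byte char (#6). Advance 3.
Byte at offset 20: 0xE2 = 11100010 → 3-byte char (#7). Advance 3.
Byte at offset 23: 0x21 = 00100001 → 1-byte char (#8). Advance 1.
Reached end at offset 24 after 8 code points.

8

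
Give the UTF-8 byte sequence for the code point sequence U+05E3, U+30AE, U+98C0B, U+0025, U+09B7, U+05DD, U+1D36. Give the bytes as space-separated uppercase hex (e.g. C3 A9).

D7 A3 E3 82 AE F2 98 B0 8B 25 E0 A6 B7 D7 9D E1 B4 B6

U+05E3: 2-byte form → D7 A3.
U+30AE: 3-byte form → E3 82 AE.
U+98C0B: 4-byte form → F2 98 B0 8B.
U+0025: 1-byte form → 25.
U+09B7: 3-byte form → E0 A6 B7.
U+05DD: 2-byte form → D7 9D.
U+1D36: 3-byte form → E1 B4 B6.
Concatenated (18 bytes): D7 A3 E3 82 AE F2 98 B0 8B 25 E0 A6 B7 D7 9D E1 B4 B6.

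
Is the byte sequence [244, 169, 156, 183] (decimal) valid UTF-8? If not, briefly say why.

Leading byte 0xF4 = 11110100 → 4-byte form.
Payload = 0x129737, which exceeds U+10FFFF, the maximum Unicode code point. (Leading bytes F5–FF, or F4 followed by ≥ 0x90, are invalid.)

invalid (encodes a value above U+10FFFF)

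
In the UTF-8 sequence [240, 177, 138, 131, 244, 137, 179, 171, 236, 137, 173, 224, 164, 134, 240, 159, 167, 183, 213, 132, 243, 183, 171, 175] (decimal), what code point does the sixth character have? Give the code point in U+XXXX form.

U+0544

Offset 0: leading byte 0xF0 = 11110000 → 4-byte char #1 = F0 B1 8A 83.
Offset 4: leading byte 0xF4 = 11110100 → 4-byte char #2 = F4 89 B3 AB.
Offset 8: leading byte 0xEC = 11101100 → 3-byte char #3 = EC 89 AD.
Offset 11: leading byte 0xE0 = 11100000 → 3-byte char #4 = E0 A4 86.
Offset 14: leading byte 0xF0 = 11110000 → 4-byte char #5 = F0 9F A7 B7.
Offset 18: leading byte 0xD5 = 11010101 → 2-byte char #6 = D5 84.
Leading byte 0xD5 = 11010101 matches 110xxxxx → 2-byte sequence.
Byte 1: 0xD5 = 11010101, payload 10101 (5 bits).
Byte 2: 0x84 = 10000100 (10xxxxxx ✓), payload 000100.
Concatenate: 10101000100 = 0x544 (11 bits → U+0544).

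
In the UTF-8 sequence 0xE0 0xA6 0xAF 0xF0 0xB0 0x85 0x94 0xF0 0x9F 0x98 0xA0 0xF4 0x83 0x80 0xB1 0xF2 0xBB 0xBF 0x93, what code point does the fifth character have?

U+BBFD3

Offset 0: leading byte 0xE0 = 11100000 → 3-byte char #1 = E0 A6 AF.
Offset 3: leading byte 0xF0 = 11110000 → 4-byte char #2 = F0 B0 85 94.
Offset 7: leading byte 0xF0 = 11110000 → 4-byte char #3 = F0 9F 98 A0.
Offset 11: leading byte 0xF4 = 11110100 → 4-byte char #4 = F4 83 80 B1.
Offset 15: leading byte 0xF2 = 11110010 → 4-byte char #5 = F2 BB BF 93.
Leading byte 0xF2 = 11110010 matches 11110xxx → 4-byte sequence.
Byte 1: 0xF2 = 11110010, payload 010 (3 bits).
Byte 2: 0xBB = 10111011 (10xxxxxx ✓), payload 111011.
Byte 3: 0xBF = 10111111 (10xxxxxx ✓), payload 111111.
Byte 4: 0x93 = 10010011 (10xxxxxx ✓), payload 010011.
Concatenate: 010111011111111010011 = 0xBBFD3 (21 bits → U+BBFD3).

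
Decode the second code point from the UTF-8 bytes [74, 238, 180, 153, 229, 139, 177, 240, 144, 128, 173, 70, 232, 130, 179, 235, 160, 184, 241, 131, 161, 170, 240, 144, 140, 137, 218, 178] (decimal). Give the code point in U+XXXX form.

U+ED19

Offset 0: leading byte 0x4A = 01001010 → 1-byte char #1 = 4A.
Offset 1: leading byte 0xEE = 11101110 → 3-byte char #2 = EE B4 99.
Leading byte 0xEE = 11101110 matches 1110xxxx → 3-byte sequence.
Byte 1: 0xEE = 11101110, payload 1110 (4 bits).
Byte 2: 0xB4 = 10110100 (10xxxxxx ✓), payload 110100.
Byte 3: 0x99 = 10011001 (10xxxxxx ✓), payload 011001.
Concatenate: 1110110100011001 = 0xED19 (16 bits → U+ED19).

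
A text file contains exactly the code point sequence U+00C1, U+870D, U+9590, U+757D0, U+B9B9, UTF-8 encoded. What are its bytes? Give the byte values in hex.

U+00C1: 2-byte form → C3 81.
U+870D: 3-byte form → E8 9C 8D.
U+9590: 3-byte form → E9 96 90.
U+757D0: 4-byte form → F1 B5 9F 90.
U+B9B9: 3-byte form → EB A6 B9.
Concatenated (15 bytes): C3 81 E8 9C 8D E9 96 90 F1 B5 9F 90 EB A6 B9.

C3 81 E8 9C 8D E9 96 90 F1 B5 9F 90 EB A6 B9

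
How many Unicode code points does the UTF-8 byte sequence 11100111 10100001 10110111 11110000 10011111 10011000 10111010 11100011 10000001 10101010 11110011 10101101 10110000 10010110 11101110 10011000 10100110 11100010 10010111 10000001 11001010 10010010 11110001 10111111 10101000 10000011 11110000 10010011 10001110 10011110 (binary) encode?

9

Byte at offset 0: 0xE7 = 11100111 → 3-byte char (#1). Advance 3.
Byte at offset 3: 0xF0 = 11110000 → 4-byte char (#2). Advance 4.
Byte at offset 7: 0xE3 = 11100011 → 3-byte char (#3). Advance 3.
Byte at offset 10: 0xF3 = 11110011 → 4-byte char (#4). Advance 4.
Byte at offset 14: 0xEE = 11101110 → 3-byte char (#5). Advance 3.
Byte at offset 17: 0xE2 = 11100010 → 3-byte char (#6). Advance 3.
Byte at offset 20: 0xCA = 11001010 → 2-byte char (#7). Advance 2.
Byte at offset 22: 0xF1 = 11110001 → 4-byte char (#8). Advance 4.
Byte at offset 26: 0xF0 = 11110000 → 4-byte char (#9). Advance 4.
Reached end at offset 30 after 9 code points.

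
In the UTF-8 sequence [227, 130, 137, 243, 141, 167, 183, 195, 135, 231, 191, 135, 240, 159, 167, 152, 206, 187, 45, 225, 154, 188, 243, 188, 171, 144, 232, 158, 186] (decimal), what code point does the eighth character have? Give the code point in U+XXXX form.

Offset 0: leading byte 0xE3 = 11100011 → 3-byte char #1 = E3 82 89.
Offset 3: leading byte 0xF3 = 11110011 → 4-byte char #2 = F3 8D A7 B7.
Offset 7: leading byte 0xC3 = 11000011 → 2-byte char #3 = C3 87.
Offset 9: leading byte 0xE7 = 11100111 → 3-byte char #4 = E7 BF 87.
Offset 12: leading byte 0xF0 = 11110000 → 4-byte char #5 = F0 9F A7 98.
Offset 16: leading byte 0xCE = 11001110 → 2-byte char #6 = CE BB.
Offset 18: leading byte 0x2D = 00101101 → 1-byte char #7 = 2D.
Offset 19: leading byte 0xE1 = 11100001 → 3-byte char #8 = E1 9A BC.
Leading byte 0xE1 = 11100001 matches 1110xxxx → 3-byte sequence.
Byte 1: 0xE1 = 11100001, payload 0001 (4 bits).
Byte 2: 0x9A = 10011010 (10xxxxxx ✓), payload 011010.
Byte 3: 0xBC = 10111100 (10xxxxxx ✓), payload 111100.
Concatenate: 0001011010111100 = 0x16BC (16 bits → U+16BC).

U+16BC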